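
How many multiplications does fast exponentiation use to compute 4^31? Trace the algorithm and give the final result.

Computing 4^31 by squaring (build up from 4^1; each line after the first costs one multiplication):

4^1 = 4
4^2 = (4^1)^2 = 4^2 = 16
4^3 = 4 * 4^2 = 4 * 16 = 64
4^6 = (4^3)^2 = 64^2 = 4096
4^7 = 4 * 4^6 = 4 * 4096 = 16384
4^14 = (4^7)^2 = 16384^2 = 268435456
4^15 = 4 * 4^14 = 4 * 268435456 = 1073741824
4^30 = (4^15)^2 = 1073741824^2 = 1152921504606846976
4^31 = 4 * 4^30 = 4 * 1152921504606846976 = 4611686018427387904

Result: 4611686018427387904
Multiplications needed: 8 (8 lines after 4^1)

4^31 = 4611686018427387904. Using exponentiation by squaring, this requires 8 multiplications. The key idea: if the exponent is even, square the half-power; if odd, multiply by the base once.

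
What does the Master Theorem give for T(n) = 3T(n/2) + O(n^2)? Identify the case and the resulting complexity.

Master Theorem for T(n) = 3T(n/2) + O(n^2):

a = 3, b = 2, c = 2
log_b(a) = log_2(3) = 1.5850

Case 3: c = 2 > log_2(3) = 1.5850
T(n) = O(n^2) = O(n^2)

For T(n) = 3T(n/2) + O(n^2): log_2(3) = 1.5850. This is Case 3 of the Master Theorem (c > log_b(a), work dominated by root), giving O(n^2).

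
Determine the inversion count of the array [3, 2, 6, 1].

Finding inversions in [3, 2, 6, 1]:

(0, 1): arr[0]=3 > arr[1]=2
(0, 3): arr[0]=3 > arr[3]=1
(1, 3): arr[1]=2 > arr[3]=1
(2, 3): arr[2]=6 > arr[3]=1

Total inversions: 4

The array has 4 inversion(s): (0,1), (0,3), (1,3), (2,3). Each pair (i,j) satisfies i < j and arr[i] > arr[j].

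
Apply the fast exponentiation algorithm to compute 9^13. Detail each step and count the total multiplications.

Computing 9^13 by squaring (build up from 9^1; each line after the first costs one multiplication):

9^1 = 9
9^2 = (9^1)^2 = 9^2 = 81
9^3 = 9 * 9^2 = 9 * 81 = 729
9^6 = (9^3)^2 = 729^2 = 531441
9^12 = (9^6)^2 = 531441^2 = 282429536481
9^13 = 9 * 9^12 = 9 * 282429536481 = 2541865828329

Result: 2541865828329
Multiplications needed: 5 (5 lines after 9^1)

9^13 = 2541865828329. Using exponentiation by squaring, this requires 5 multiplications. The key idea: if the exponent is even, square the half-power; if odd, multiply by the base once.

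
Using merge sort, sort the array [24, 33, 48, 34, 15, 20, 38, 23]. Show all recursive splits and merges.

Merge sort trace:

Split: [24, 33, 48, 34, 15, 20, 38, 23] -> [24, 33, 48, 34] and [15, 20, 38, 23]
  Split: [24, 33, 48, 34] -> [24, 33] and [48, 34]
    Split: [24, 33] -> [24] and [33]
    Merge: [24] + [33] -> [24, 33]
    Split: [48, 34] -> [48] and [34]
    Merge: [48] + [34] -> [34, 48]
  Merge: [24, 33] + [34, 48] -> [24, 33, 34, 48]
  Split: [15, 20, 38, 23] -> [15, 20] and [38, 23]
    Split: [15, 20] -> [15] and [20]
    Merge: [15] + [20] -> [15, 20]
    Split: [38, 23] -> [38] and [23]
    Merge: [38] + [23] -> [23, 38]
  Merge: [15, 20] + [23, 38] -> [15, 20, 23, 38]
Merge: [24, 33, 34, 48] + [15, 20, 23, 38] -> [15, 20, 23, 24, 33, 34, 38, 48]

Final sorted array: [15, 20, 23, 24, 33, 34, 38, 48]

The merge sort proceeds by recursively splitting the array and merging sorted halves.
After all merges, the sorted array is [15, 20, 23, 24, 33, 34, 38, 48].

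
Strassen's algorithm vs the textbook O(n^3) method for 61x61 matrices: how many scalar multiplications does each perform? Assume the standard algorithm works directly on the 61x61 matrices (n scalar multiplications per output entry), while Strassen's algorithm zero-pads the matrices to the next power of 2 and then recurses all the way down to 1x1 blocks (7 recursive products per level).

Matrix multiplication for 61x61 matrices:

Strassen's algorithm requires power-of-2 dimensions. Pad 61x61 to 64x64 (next power of 2).

Standard algorithm: 61^3 = 226981 multiplications
Strassen's algorithm: 7^(log2(64)) = 7^6 = 117649 multiplications
Savings: 226981 - 117649 = 109332 multiplications

Standard: 226981 multiplications (61^3). Strassen: 117649 multiplications (7^6, after padding to 64x64). Strassen reduces 8 recursive multiplications to 7 at each level.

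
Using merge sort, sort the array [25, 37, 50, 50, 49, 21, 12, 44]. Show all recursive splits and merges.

Merge sort trace:

Split: [25, 37, 50, 50, 49, 21, 12, 44] -> [25, 37, 50, 50] and [49, 21, 12, 44]
  Split: [25, 37, 50, 50] -> [25, 37] and [50, 50]
    Split: [25, 37] -> [25] and [37]
    Merge: [25] + [37] -> [25, 37]
    Split: [50, 50] -> [50] and [50]
    Merge: [50] + [50] -> [50, 50]
  Merge: [25, 37] + [50, 50] -> [25, 37, 50, 50]
  Split: [49, 21, 12, 44] -> [49, 21] and [12, 44]
    Split: [49, 21] -> [49] and [21]
    Merge: [49] + [21] -> [21, 49]
    Split: [12, 44] -> [12] and [44]
    Merge: [12] + [44] -> [12, 44]
  Merge: [21, 49] + [12, 44] -> [12, 21, 44, 49]
Merge: [25, 37, 50, 50] + [12, 21, 44, 49] -> [12, 21, 25, 37, 44, 49, 50, 50]

Final sorted array: [12, 21, 25, 37, 44, 49, 50, 50]

The merge sort proceeds by recursively splitting the array and merging sorted halves.
After all merges, the sorted array is [12, 21, 25, 37, 44, 49, 50, 50].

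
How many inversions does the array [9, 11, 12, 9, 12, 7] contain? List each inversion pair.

Finding inversions in [9, 11, 12, 9, 12, 7]:

(0, 5): arr[0]=9 > arr[5]=7
(1, 3): arr[1]=11 > arr[3]=9
(1, 5): arr[1]=11 > arr[5]=7
(2, 3): arr[2]=12 > arr[3]=9
(2, 5): arr[2]=12 > arr[5]=7
(3, 5): arr[3]=9 > arr[5]=7
(4, 5): arr[4]=12 > arr[5]=7

Total inversions: 7

The array has 7 inversion(s): (0,5), (1,3), (1,5), (2,3), (2,5), (3,5), (4,5). Each pair (i,j) satisfies i < j and arr[i] > arr[j].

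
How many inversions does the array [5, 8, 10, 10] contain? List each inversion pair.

Finding inversions in [5, 8, 10, 10]:


Total inversions: 0

The array has 0 inversions. It is already sorted.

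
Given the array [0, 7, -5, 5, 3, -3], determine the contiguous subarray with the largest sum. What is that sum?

Using Kadane's algorithm on [0, 7, -5, 5, 3, -3]:

Scanning through the array:
Position 1 (value 7): max_ending_here = 7, max_so_far = 7
Position 2 (value -5): max_ending_here = 2, max_so_far = 7
Position 3 (value 5): max_ending_here = 7, max_so_far = 7
Position 4 (value 3): max_ending_here = 10, max_so_far = 10
Position 5 (value -3): max_ending_here = 7, max_so_far = 10

Maximum subarray: [0, 7, -5, 5, 3]
Maximum sum: 10

The maximum subarray is [0, 7, -5, 5, 3] with sum 10. This subarray runs from index 0 to index 4.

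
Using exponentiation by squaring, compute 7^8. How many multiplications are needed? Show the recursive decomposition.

Computing 7^8 by squaring (build up from 7^1; each line after the first costs one multiplication):

7^1 = 7
7^2 = (7^1)^2 = 7^2 = 49
7^4 = (7^2)^2 = 49^2 = 2401
7^8 = (7^4)^2 = 2401^2 = 5764801

Result: 5764801
Multiplications needed: 3 (3 lines after 7^1)

7^8 = 5764801. Using exponentiation by squaring, this requires 3 multiplications. The key idea: if the exponent is even, square the half-power; if odd, multiply by the base once.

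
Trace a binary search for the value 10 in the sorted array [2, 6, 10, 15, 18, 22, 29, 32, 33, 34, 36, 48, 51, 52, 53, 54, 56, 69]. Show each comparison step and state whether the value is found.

Binary search for 10 in [2, 6, 10, 15, 18, 22, 29, 32, 33, 34, 36, 48, 51, 52, 53, 54, 56, 69]:

lo=0, hi=17, mid=8, arr[mid]=33 -> 33 > 10, search left half
lo=0, hi=7, mid=3, arr[mid]=15 -> 15 > 10, search left half
lo=0, hi=2, mid=1, arr[mid]=6 -> 6 < 10, search right half
lo=2, hi=2, mid=2, arr[mid]=10 -> Found target at index 2!

Binary search finds 10 at index 2 after 4 comparisons. The search repeatedly halves the search space by comparing with the middle element.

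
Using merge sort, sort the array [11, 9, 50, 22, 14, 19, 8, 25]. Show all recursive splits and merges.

Merge sort trace:

Split: [11, 9, 50, 22, 14, 19, 8, 25] -> [11, 9, 50, 22] and [14, 19, 8, 25]
  Split: [11, 9, 50, 22] -> [11, 9] and [50, 22]
    Split: [11, 9] -> [11] and [9]
    Merge: [11] + [9] -> [9, 11]
    Split: [50, 22] -> [50] and [22]
    Merge: [50] + [22] -> [22, 50]
  Merge: [9, 11] + [22, 50] -> [9, 11, 22, 50]
  Split: [14, 19, 8, 25] -> [14, 19] and [8, 25]
    Split: [14, 19] -> [14] and [19]
    Merge: [14] + [19] -> [14, 19]
    Split: [8, 25] -> [8] and [25]
    Merge: [8] + [25] -> [8, 25]
  Merge: [14, 19] + [8, 25] -> [8, 14, 19, 25]
Merge: [9, 11, 22, 50] + [8, 14, 19, 25] -> [8, 9, 11, 14, 19, 22, 25, 50]

Final sorted array: [8, 9, 11, 14, 19, 22, 25, 50]

The merge sort proceeds by recursively splitting the array and merging sorted halves.
After all merges, the sorted array is [8, 9, 11, 14, 19, 22, 25, 50].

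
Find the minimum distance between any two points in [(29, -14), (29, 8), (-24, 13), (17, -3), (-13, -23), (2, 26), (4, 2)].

Computing all pairwise distances among 7 points:

d((29, -14), (29, 8)) = 22.0
d((29, -14), (-24, 13)) = 59.4811
d((29, -14), (17, -3)) = 16.2788
d((29, -14), (-13, -23)) = 42.9535
d((29, -14), (2, 26)) = 48.2597
d((29, -14), (4, 2)) = 29.6816
d((29, 8), (-24, 13)) = 53.2353
d((29, 8), (17, -3)) = 16.2788
d((29, 8), (-13, -23)) = 52.2015
d((29, 8), (2, 26)) = 32.45
d((29, 8), (4, 2)) = 25.7099
d((-24, 13), (17, -3)) = 44.0114
d((-24, 13), (-13, -23)) = 37.6431
d((-24, 13), (2, 26)) = 29.0689
d((-24, 13), (4, 2)) = 30.0832
d((17, -3), (-13, -23)) = 36.0555
d((17, -3), (2, 26)) = 32.6497
d((17, -3), (4, 2)) = 13.9284 <-- minimum
d((-13, -23), (2, 26)) = 51.2445
d((-13, -23), (4, 2)) = 30.2324
d((2, 26), (4, 2)) = 24.0832

Closest pair: (17, -3) and (4, 2) with distance 13.9284

The closest pair is (17, -3) and (4, 2) with Euclidean distance 13.9284. For 7 points, brute-force pairwise comparison is shown above. For large n, the divide-and-conquer algorithm (sort by x, recurse on halves, check the dividing strip) achieves O(n log n).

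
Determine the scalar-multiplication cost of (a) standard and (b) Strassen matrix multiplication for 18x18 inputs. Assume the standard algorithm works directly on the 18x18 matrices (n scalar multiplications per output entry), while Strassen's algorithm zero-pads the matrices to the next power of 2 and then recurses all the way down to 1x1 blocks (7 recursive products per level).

Matrix multiplication for 18x18 matrices:

Strassen's algorithm requires power-of-2 dimensions. Pad 18x18 to 32x32 (next power of 2).

Standard algorithm: 18^3 = 5832 multiplications
Strassen's algorithm: 7^(log2(32)) = 7^5 = 16807 multiplications
Difference: 5832 - 16807 = -10975 (Strassen uses MORE here due to padding overhead — for small or just-over-power-of-2 n, padding can outweigh the per-level savings)

Standard: 5832 multiplications (18^3). Strassen: 16807 multiplications (7^5, after padding to 32x32). Strassen reduces 8 recursive multiplications to 7 at each level.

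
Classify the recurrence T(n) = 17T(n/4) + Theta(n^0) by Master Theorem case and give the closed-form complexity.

Master Theorem for T(n) = 17T(n/4) + O(n^0):

a = 17, b = 4, c = 0
log_b(a) = log_4(17) = 2.0437

Case 1: c = 0 < log_4(17) = 2.0437
T(n) = O(n^(log_4 17))

For T(n) = 17T(n/4) + O(n^0): log_4(17) = 2.0437. This is Case 1 of the Master Theorem (c < log_b(a), work dominated by leaves), giving O(n^(log_4 17)).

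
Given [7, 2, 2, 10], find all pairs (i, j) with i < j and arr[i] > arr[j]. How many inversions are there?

Finding inversions in [7, 2, 2, 10]:

(0, 1): arr[0]=7 > arr[1]=2
(0, 2): arr[0]=7 > arr[2]=2

Total inversions: 2

The array has 2 inversion(s): (0,1), (0,2). Each pair (i,j) satisfies i < j and arr[i] > arr[j].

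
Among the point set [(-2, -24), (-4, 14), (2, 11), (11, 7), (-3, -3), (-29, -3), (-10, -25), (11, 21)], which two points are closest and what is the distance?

Computing all pairwise distances among 8 points:

d((-2, -24), (-4, 14)) = 38.0526
d((-2, -24), (2, 11)) = 35.2278
d((-2, -24), (11, 7)) = 33.6155
d((-2, -24), (-3, -3)) = 21.0238
d((-2, -24), (-29, -3)) = 34.2053
d((-2, -24), (-10, -25)) = 8.0623
d((-2, -24), (11, 21)) = 46.8402
d((-4, 14), (2, 11)) = 6.7082 <-- minimum
d((-4, 14), (11, 7)) = 16.5529
d((-4, 14), (-3, -3)) = 17.0294
d((-4, 14), (-29, -3)) = 30.2324
d((-4, 14), (-10, -25)) = 39.4588
d((-4, 14), (11, 21)) = 16.5529
d((2, 11), (11, 7)) = 9.8489
d((2, 11), (-3, -3)) = 14.8661
d((2, 11), (-29, -3)) = 34.0147
d((2, 11), (-10, -25)) = 37.9473
d((2, 11), (11, 21)) = 13.4536
d((11, 7), (-3, -3)) = 17.2047
d((11, 7), (-29, -3)) = 41.2311
d((11, 7), (-10, -25)) = 38.2753
d((11, 7), (11, 21)) = 14.0
d((-3, -3), (-29, -3)) = 26.0
d((-3, -3), (-10, -25)) = 23.0868
d((-3, -3), (11, 21)) = 27.7849
d((-29, -3), (-10, -25)) = 29.0689
d((-29, -3), (11, 21)) = 46.6476
d((-10, -25), (11, 21)) = 50.5668

Closest pair: (-4, 14) and (2, 11) with distance 6.7082

The closest pair is (-4, 14) and (2, 11) with Euclidean distance 6.7082. For 8 points, brute-force pairwise comparison is shown above. For large n, the divide-and-conquer algorithm (sort by x, recurse on halves, check the dividing strip) achieves O(n log n).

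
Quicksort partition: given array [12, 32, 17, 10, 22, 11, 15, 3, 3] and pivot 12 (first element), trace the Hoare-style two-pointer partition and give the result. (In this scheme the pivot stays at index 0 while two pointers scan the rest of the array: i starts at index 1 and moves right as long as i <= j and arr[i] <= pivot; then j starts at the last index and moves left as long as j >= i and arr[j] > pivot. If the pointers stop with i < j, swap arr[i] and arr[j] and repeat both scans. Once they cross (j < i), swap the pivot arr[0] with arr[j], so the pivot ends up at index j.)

Hoare-style two-pointer partition with pivot = 12:

Initial array: [12, 32, 17, 10, 22, 11, 15, 3, 3]

Pointers start at i = 1, j = 8.
i stops at index 1 (arr[1]=32 > 12), j stops at index 8 (arr[8]=3 <= 12): swap arr[1] and arr[8], array becomes [12, 3, 17, 10, 22, 11, 15, 3, 32]
i stops at index 2 (arr[2]=17 > 12), j stops at index 7 (arr[7]=3 <= 12): swap arr[2] and arr[7], array becomes [12, 3, 3, 10, 22, 11, 15, 17, 32]
i stops at index 4 (arr[4]=22 > 12), j stops at index 5 (arr[5]=11 <= 12): swap arr[4] and arr[5], array becomes [12, 3, 3, 10, 11, 22, 15, 17, 32]
i ends at 5, j ends at 4: the pointers have crossed (j < i), so scanning stops.

Swap pivot arr[0] with arr[4] to place pivot at position 4: [11, 3, 3, 10, 12, 22, 15, 17, 32]
Pivot position: 4

After partitioning with pivot 12, the array becomes [11, 3, 3, 10, 12, 22, 15, 17, 32]. The pivot is placed at index 4. All elements to the left of the pivot are <= 12, and all elements to the right are > 12.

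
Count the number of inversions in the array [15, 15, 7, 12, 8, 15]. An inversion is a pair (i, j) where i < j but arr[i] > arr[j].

Finding inversions in [15, 15, 7, 12, 8, 15]:

(0, 2): arr[0]=15 > arr[2]=7
(0, 3): arr[0]=15 > arr[3]=12
(0, 4): arr[0]=15 > arr[4]=8
(1, 2): arr[1]=15 > arr[2]=7
(1, 3): arr[1]=15 > arr[3]=12
(1, 4): arr[1]=15 > arr[4]=8
(3, 4): arr[3]=12 > arr[4]=8

Total inversions: 7

The array has 7 inversion(s): (0,2), (0,3), (0,4), (1,2), (1,3), (1,4), (3,4). Each pair (i,j) satisfies i < j and arr[i] > arr[j].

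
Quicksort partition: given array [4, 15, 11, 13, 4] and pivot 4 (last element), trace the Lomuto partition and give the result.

Lomuto partition with pivot = 4:

Initial array: [4, 15, 11, 13, 4]

arr[0]=4 <= 4: swap with position 0, array becomes [4, 15, 11, 13, 4]
arr[1]=15 > 4: no swap
arr[2]=11 > 4: no swap
arr[3]=13 > 4: no swap

Place pivot at position 1: [4, 4, 11, 13, 15]
Pivot position: 1

After partitioning with pivot 4, the array becomes [4, 4, 11, 13, 15]. The pivot is placed at index 1. All elements to the left of the pivot are <= 4, and all elements to the right are > 4.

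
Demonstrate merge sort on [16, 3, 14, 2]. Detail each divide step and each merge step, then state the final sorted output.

Merge sort trace:

Split: [16, 3, 14, 2] -> [16, 3] and [14, 2]
  Split: [16, 3] -> [16] and [3]
  Merge: [16] + [3] -> [3, 16]
  Split: [14, 2] -> [14] and [2]
  Merge: [14] + [2] -> [2, 14]
Merge: [3, 16] + [2, 14] -> [2, 3, 14, 16]

Final sorted array: [2, 3, 14, 16]

The merge sort proceeds by recursively splitting the array and merging sorted halves.
After all merges, the sorted array is [2, 3, 14, 16].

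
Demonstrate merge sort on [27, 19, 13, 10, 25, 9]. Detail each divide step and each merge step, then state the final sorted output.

Merge sort trace:

Split: [27, 19, 13, 10, 25, 9] -> [27, 19, 13] and [10, 25, 9]
  Split: [27, 19, 13] -> [27] and [19, 13]
    Split: [19, 13] -> [19] and [13]
    Merge: [19] + [13] -> [13, 19]
  Merge: [27] + [13, 19] -> [13, 19, 27]
  Split: [10, 25, 9] -> [10] and [25, 9]
    Split: [25, 9] -> [25] and [9]
    Merge: [25] + [9] -> [9, 25]
  Merge: [10] + [9, 25] -> [9, 10, 25]
Merge: [13, 19, 27] + [9, 10, 25] -> [9, 10, 13, 19, 25, 27]

Final sorted array: [9, 10, 13, 19, 25, 27]

The merge sort proceeds by recursively splitting the array and merging sorted halves.
After all merges, the sorted array is [9, 10, 13, 19, 25, 27].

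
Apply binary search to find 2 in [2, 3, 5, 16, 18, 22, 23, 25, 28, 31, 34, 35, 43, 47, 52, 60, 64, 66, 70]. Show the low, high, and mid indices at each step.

Binary search for 2 in [2, 3, 5, 16, 18, 22, 23, 25, 28, 31, 34, 35, 43, 47, 52, 60, 64, 66, 70]:

lo=0, hi=18, mid=9, arr[mid]=31 -> 31 > 2, search left half
lo=0, hi=8, mid=4, arr[mid]=18 -> 18 > 2, search left half
lo=0, hi=3, mid=1, arr[mid]=3 -> 3 > 2, search left half
lo=0, hi=0, mid=0, arr[mid]=2 -> Found target at index 0!

Binary search finds 2 at index 0 after 4 comparisons. The search repeatedly halves the search space by comparing with the middle element.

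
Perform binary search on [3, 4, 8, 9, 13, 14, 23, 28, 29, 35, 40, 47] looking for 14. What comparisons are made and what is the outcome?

Binary search for 14 in [3, 4, 8, 9, 13, 14, 23, 28, 29, 35, 40, 47]:

lo=0, hi=11, mid=5, arr[mid]=14 -> Found target at index 5!

Binary search finds 14 at index 5 after 1 comparisons. The search repeatedly halves the search space by comparing with the middle element.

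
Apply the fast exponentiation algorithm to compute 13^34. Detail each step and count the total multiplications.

Computing 13^34 by squaring (build up from 13^1; each line after the first costs one multiplication):

13^1 = 13
13^2 = (13^1)^2 = 13^2 = 169
13^4 = (13^2)^2 = 169^2 = 28561
13^8 = (13^4)^2 = 28561^2 = 815730721
13^16 = (13^8)^2 = 815730721^2 = 665416609183179841
13^17 = 13 * 13^16 = 13 * 665416609183179841 = 8650415919381337933
13^34 = (13^17)^2 = 8650415919381337933^2 = 74829695578286078013428929473144712489

Result: 74829695578286078013428929473144712489
Multiplications needed: 6 (6 lines after 13^1)

13^34 = 74829695578286078013428929473144712489. Using exponentiation by squaring, this requires 6 multiplications. The key idea: if the exponent is even, square the half-power; if odd, multiply by the base once.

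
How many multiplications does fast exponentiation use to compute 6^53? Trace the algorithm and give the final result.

Computing 6^53 by squaring (build up from 6^1; each line after the first costs one multiplication):

6^1 = 6
6^2 = (6^1)^2 = 6^2 = 36
6^3 = 6 * 6^2 = 6 * 36 = 216
6^6 = (6^3)^2 = 216^2 = 46656
6^12 = (6^6)^2 = 46656^2 = 2176782336
6^13 = 6 * 6^12 = 6 * 2176782336 = 13060694016
6^26 = (6^13)^2 = 13060694016^2 = 170581728179578208256
6^52 = (6^26)^2 = 170581728179578208256^2 = 29098125988731506183153025616435306561536
6^53 = 6 * 6^52 = 6 * 29098125988731506183153025616435306561536 = 174588755932389037098918153698611839369216

Result: 174588755932389037098918153698611839369216
Multiplications needed: 8 (8 lines after 6^1)

6^53 = 174588755932389037098918153698611839369216. Using exponentiation by squaring, this requires 8 multiplications. The key idea: if the exponent is even, square the half-power; if odd, multiply by the base once.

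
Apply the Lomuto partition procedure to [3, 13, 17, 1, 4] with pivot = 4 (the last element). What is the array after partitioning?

Lomuto partition with pivot = 4:

Initial array: [3, 13, 17, 1, 4]

arr[0]=3 <= 4: swap with position 0, array becomes [3, 13, 17, 1, 4]
arr[1]=13 > 4: no swap
arr[2]=17 > 4: no swap
arr[3]=1 <= 4: swap with position 1, array becomes [3, 1, 17, 13, 4]

Place pivot at position 2: [3, 1, 4, 13, 17]
Pivot position: 2

After partitioning with pivot 4, the array becomes [3, 1, 4, 13, 17]. The pivot is placed at index 2. All elements to the left of the pivot are <= 4, and all elements to the right are > 4.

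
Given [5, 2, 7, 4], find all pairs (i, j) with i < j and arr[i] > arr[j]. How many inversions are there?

Finding inversions in [5, 2, 7, 4]:

(0, 1): arr[0]=5 > arr[1]=2
(0, 3): arr[0]=5 > arr[3]=4
(2, 3): arr[2]=7 > arr[3]=4

Total inversions: 3

The array has 3 inversion(s): (0,1), (0,3), (2,3). Each pair (i,j) satisfies i < j and arr[i] > arr[j].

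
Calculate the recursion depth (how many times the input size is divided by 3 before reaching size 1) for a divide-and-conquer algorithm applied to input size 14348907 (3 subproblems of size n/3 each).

For divide and conquer with division factor 3:

Problem sizes at each level:
Level 0: 14348907
Level 1: 4782969
Level 2: 1594323
Level 3: 531441
Level 4: 177147
Level 5: 59049
Level 6: 19683
Level 7: 6561
Level 8: 2187
Level 9: 729
Level 10: 243
Level 11: 81
Level 12: 27
Level 13: 9
Level 14: 3
Level 15: 1

The root is level 0 and the size-1 base case is level 15 (the tree spans levels 0 through 15, i.e. 16 levels counting the root), so the depth is the number of divisions: log_3(14348907) = 15

The recursion tree depth is log_3(14348907) = 15. At each level, the problem size is divided by 3, so it takes 15 divisions to reduce to a base case of size 1. The algorithm makes 3 recursive calls at each level.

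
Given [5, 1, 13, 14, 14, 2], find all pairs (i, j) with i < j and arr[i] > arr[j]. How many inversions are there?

Finding inversions in [5, 1, 13, 14, 14, 2]:

(0, 1): arr[0]=5 > arr[1]=1
(0, 5): arr[0]=5 > arr[5]=2
(2, 5): arr[2]=13 > arr[5]=2
(3, 5): arr[3]=14 > arr[5]=2
(4, 5): arr[4]=14 > arr[5]=2

Total inversions: 5

The array has 5 inversion(s): (0,1), (0,5), (2,5), (3,5), (4,5). Each pair (i,j) satisfies i < j and arr[i] > arr[j].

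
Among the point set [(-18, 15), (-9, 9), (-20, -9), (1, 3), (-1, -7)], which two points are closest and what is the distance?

Computing all pairwise distances among 5 points:

d((-18, 15), (-9, 9)) = 10.8167
d((-18, 15), (-20, -9)) = 24.0832
d((-18, 15), (1, 3)) = 22.4722
d((-18, 15), (-1, -7)) = 27.8029
d((-9, 9), (-20, -9)) = 21.095
d((-9, 9), (1, 3)) = 11.6619
d((-9, 9), (-1, -7)) = 17.8885
d((-20, -9), (1, 3)) = 24.1868
d((-20, -9), (-1, -7)) = 19.105
d((1, 3), (-1, -7)) = 10.198 <-- minimum

Closest pair: (1, 3) and (-1, -7) with distance 10.198

The closest pair is (1, 3) and (-1, -7) with Euclidean distance 10.198. For 5 points, brute-force pairwise comparison is shown above. For large n, the divide-and-conquer algorithm (sort by x, recurse on halves, check the dividing strip) achieves O(n log n).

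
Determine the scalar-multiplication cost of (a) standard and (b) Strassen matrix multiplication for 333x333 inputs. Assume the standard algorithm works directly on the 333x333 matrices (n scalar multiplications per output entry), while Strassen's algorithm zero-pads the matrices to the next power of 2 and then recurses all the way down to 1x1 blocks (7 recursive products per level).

Matrix multiplication for 333x333 matrices:

Strassen's algorithm requires power-of-2 dimensions. Pad 333x333 to 512x512 (next power of 2).

Standard algorithm: 333^3 = 36926037 multiplications
Strassen's algorithm: 7^(log2(512)) = 7^9 = 40353607 multiplications
Difference: 36926037 - 40353607 = -3427570 (Strassen uses MORE here due to padding overhead — for small or just-over-power-of-2 n, padding can outweigh the per-level savings)

Standard: 36926037 multiplications (333^3). Strassen: 40353607 multiplications (7^9, after padding to 512x512). Strassen reduces 8 recursive multiplications to 7 at each level.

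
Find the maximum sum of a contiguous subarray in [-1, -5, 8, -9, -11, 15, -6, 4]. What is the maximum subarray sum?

Using Kadane's algorithm on [-1, -5, 8, -9, -11, 15, -6, 4]:

Scanning through the array:
Position 1 (value -5): max_ending_here = -5, max_so_far = -1
Position 2 (value 8): max_ending_here = 8, max_so_far = 8
Position 3 (value -9): max_ending_here = -1, max_so_far = 8
Position 4 (value -11): max_ending_here = -11, max_so_far = 8
Position 5 (value 15): max_ending_here = 15, max_so_far = 15
Position 6 (value -6): max_ending_here = 9, max_so_far = 15
Position 7 (value 4): max_ending_here = 13, max_so_far = 15

Maximum subarray: [15]
Maximum sum: 15

The maximum subarray is [15] with sum 15. This subarray runs from index 5 to index 5.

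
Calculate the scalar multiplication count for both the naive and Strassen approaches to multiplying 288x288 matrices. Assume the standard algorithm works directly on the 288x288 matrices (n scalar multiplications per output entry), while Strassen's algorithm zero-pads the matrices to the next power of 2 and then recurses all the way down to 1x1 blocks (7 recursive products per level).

Matrix multiplication for 288x288 matrices:

Strassen's algorithm requires power-of-2 dimensions. Pad 288x288 to 512x512 (next power of 2).

Standard algorithm: 288^3 = 23887872 multiplications
Strassen's algorithm: 7^(log2(512)) = 7^9 = 40353607 multiplications
Difference: 23887872 - 40353607 = -16465735 (Strassen uses MORE here due to padding overhead — for small or just-over-power-of-2 n, padding can outweigh the per-level savings)

Standard: 23887872 multiplications (288^3). Strassen: 40353607 multiplications (7^9, after padding to 512x512). Strassen reduces 8 recursive multiplications to 7 at each level.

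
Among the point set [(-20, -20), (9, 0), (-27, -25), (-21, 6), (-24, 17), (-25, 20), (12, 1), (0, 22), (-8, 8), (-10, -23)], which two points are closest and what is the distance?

Computing all pairwise distances among 10 points:

d((-20, -20), (9, 0)) = 35.2278
d((-20, -20), (-27, -25)) = 8.6023
d((-20, -20), (-21, 6)) = 26.0192
d((-20, -20), (-24, 17)) = 37.2156
d((-20, -20), (-25, 20)) = 40.3113
d((-20, -20), (12, 1)) = 38.2753
d((-20, -20), (0, 22)) = 46.5188
d((-20, -20), (-8, 8)) = 30.4631
d((-20, -20), (-10, -23)) = 10.4403
d((9, 0), (-27, -25)) = 43.8292
d((9, 0), (-21, 6)) = 30.5941
d((9, 0), (-24, 17)) = 37.1214
d((9, 0), (-25, 20)) = 39.4462
d((9, 0), (12, 1)) = 3.1623 <-- minimum
d((9, 0), (0, 22)) = 23.7697
d((9, 0), (-8, 8)) = 18.7883
d((9, 0), (-10, -23)) = 29.8329
d((-27, -25), (-21, 6)) = 31.5753
d((-27, -25), (-24, 17)) = 42.107
d((-27, -25), (-25, 20)) = 45.0444
d((-27, -25), (12, 1)) = 46.8722
d((-27, -25), (0, 22)) = 54.2033
d((-27, -25), (-8, 8)) = 38.0789
d((-27, -25), (-10, -23)) = 17.1172
d((-21, 6), (-24, 17)) = 11.4018
d((-21, 6), (-25, 20)) = 14.5602
d((-21, 6), (12, 1)) = 33.3766
d((-21, 6), (0, 22)) = 26.4008
d((-21, 6), (-8, 8)) = 13.1529
d((-21, 6), (-10, -23)) = 31.0161
d((-24, 17), (-25, 20)) = 3.1623 <-- minimum
d((-24, 17), (12, 1)) = 39.3954
d((-24, 17), (0, 22)) = 24.5153
d((-24, 17), (-8, 8)) = 18.3576
d((-24, 17), (-10, -23)) = 42.3792
d((-25, 20), (12, 1)) = 41.5933
d((-25, 20), (0, 22)) = 25.0799
d((-25, 20), (-8, 8)) = 20.8087
d((-25, 20), (-10, -23)) = 45.5412
d((12, 1), (0, 22)) = 24.1868
d((12, 1), (-8, 8)) = 21.1896
d((12, 1), (-10, -23)) = 32.5576
d((0, 22), (-8, 8)) = 16.1245
d((0, 22), (-10, -23)) = 46.0977
d((-8, 8), (-10, -23)) = 31.0644

Minimum distance: 3.1623 (tie among 2 pairs: (9, 0) and (12, 1); (-24, 17) and (-25, 20))

The minimum Euclidean distance is 3.1623. There is a tie: 2 pairs achieve this minimum — (9, 0) and (12, 1); (-24, 17) and (-25, 20). Any of these is a valid closest pair. For 10 points, brute-force pairwise comparison is shown above. For large n, the divide-and-conquer algorithm (sort by x, recurse on halves, check the dividing strip) achieves O(n log n).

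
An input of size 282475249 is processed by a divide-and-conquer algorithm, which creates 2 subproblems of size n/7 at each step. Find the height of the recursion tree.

For divide and conquer with division factor 7:

Problem sizes at each level:
Level 0: 282475249
Level 1: 40353607
Level 2: 5764801
Level 3: 823543
Level 4: 117649
Level 5: 16807
Level 6: 2401
Level 7: 343
Level 8: 49
Level 9: 7
Level 10: 1

The root is level 0 and the size-1 base case is level 10 (the tree spans levels 0 through 10, i.e. 11 levels counting the root), so the depth is the number of divisions: log_7(282475249) = 10

The recursion tree depth is log_7(282475249) = 10. At each level, the problem size is divided by 7, so it takes 10 divisions to reduce to a base case of size 1. The algorithm makes 2 recursive calls at each level.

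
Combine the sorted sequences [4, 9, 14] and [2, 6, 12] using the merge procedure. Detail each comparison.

Merging process:

Compare 4 vs 2: take 2 from right. Merged: [2]
Compare 4 vs 6: take 4 from left. Merged: [2, 4]
Compare 9 vs 6: take 6 from right. Merged: [2, 4, 6]
Compare 9 vs 12: take 9 from left. Merged: [2, 4, 6, 9]
Compare 14 vs 12: take 12 from right. Merged: [2, 4, 6, 9, 12]
Append remaining from left: [14]. Merged: [2, 4, 6, 9, 12, 14]

Final merged array: [2, 4, 6, 9, 12, 14]
Total comparisons: 5

The merged array is [2, 4, 6, 9, 12, 14], requiring 5 comparisons. The merge step runs in O(n) time where n is the total number of elements.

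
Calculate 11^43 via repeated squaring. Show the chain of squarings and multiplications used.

Computing 11^43 by squaring (build up from 11^1; each line after the first costs one multiplication):

11^1 = 11
11^2 = (11^1)^2 = 11^2 = 121
11^4 = (11^2)^2 = 121^2 = 14641
11^5 = 11 * 11^4 = 11 * 14641 = 161051
11^10 = (11^5)^2 = 161051^2 = 25937424601
11^20 = (11^10)^2 = 25937424601^2 = 672749994932560009201
11^21 = 11 * 11^20 = 11 * 672749994932560009201 = 7400249944258160101211
11^42 = (11^21)^2 = 7400249944258160101211^2 = 54763699237492901685126120802225273763666521
11^43 = 11 * 11^42 = 11 * 54763699237492901685126120802225273763666521 = 602400691612421918536387328824478011400331731

Result: 602400691612421918536387328824478011400331731
Multiplications needed: 8 (8 lines after 11^1)

11^43 = 602400691612421918536387328824478011400331731. Using exponentiation by squaring, this requires 8 multiplications. The key idea: if the exponent is even, square the half-power; if odd, multiply by the base once.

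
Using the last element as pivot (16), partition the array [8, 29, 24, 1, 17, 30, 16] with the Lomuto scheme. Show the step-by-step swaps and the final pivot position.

Lomuto partition with pivot = 16:

Initial array: [8, 29, 24, 1, 17, 30, 16]

arr[0]=8 <= 16: swap with position 0, array becomes [8, 29, 24, 1, 17, 30, 16]
arr[1]=29 > 16: no swap
arr[2]=24 > 16: no swap
arr[3]=1 <= 16: swap with position 1, array becomes [8, 1, 24, 29, 17, 30, 16]
arr[4]=17 > 16: no swap
arr[5]=30 > 16: no swap

Place pivot at position 2: [8, 1, 16, 29, 17, 30, 24]
Pivot position: 2

After partitioning with pivot 16, the array becomes [8, 1, 16, 29, 17, 30, 24]. The pivot is placed at index 2. All elements to the left of the pivot are <= 16, and all elements to the right are > 16.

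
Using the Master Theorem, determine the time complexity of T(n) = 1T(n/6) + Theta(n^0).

Master Theorem for T(n) = 1T(n/6) + O(n^0):

a = 1, b = 6, c = 0
log_b(a) = log_6(1) = 0.0000

Case 2: c = 0 = log_6(1) = 0.0000
T(n) = O(n^0 log n) = O(log n)

For T(n) = 1T(n/6) + O(n^0): log_6(1) = 0.0000. This is Case 2 of the Master Theorem (c = log_b(a), equal work at all levels), giving O(log n).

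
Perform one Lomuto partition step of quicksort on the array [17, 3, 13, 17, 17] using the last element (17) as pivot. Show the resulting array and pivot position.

Lomuto partition with pivot = 17:

Initial array: [17, 3, 13, 17, 17]

arr[0]=17 <= 17: swap with position 0, array becomes [17, 3, 13, 17, 17]
arr[1]=3 <= 17: swap with position 1, array becomes [17, 3, 13, 17, 17]
arr[2]=13 <= 17: swap with position 2, array becomes [17, 3, 13, 17, 17]
arr[3]=17 <= 17: swap with position 3, array becomes [17, 3, 13, 17, 17]

Place pivot at position 4: [17, 3, 13, 17, 17]
Pivot position: 4

After partitioning with pivot 17, the array becomes [17, 3, 13, 17, 17]. The pivot is placed at index 4. All elements to the left of the pivot are <= 17, and all elements to the right are > 17.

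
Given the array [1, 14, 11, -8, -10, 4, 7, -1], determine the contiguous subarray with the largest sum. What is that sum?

Using Kadane's algorithm on [1, 14, 11, -8, -10, 4, 7, -1]:

Scanning through the array:
Position 1 (value 14): max_ending_here = 15, max_so_far = 15
Position 2 (value 11): max_ending_here = 26, max_so_far = 26
Position 3 (value -8): max_ending_here = 18, max_so_far = 26
Position 4 (value -10): max_ending_here = 8, max_so_far = 26
Position 5 (value 4): max_ending_here = 12, max_so_far = 26
Position 6 (value 7): max_ending_here = 19, max_so_far = 26
Position 7 (value -1): max_ending_here = 18, max_so_far = 26

Maximum subarray: [1, 14, 11]
Maximum sum: 26

The maximum subarray is [1, 14, 11] with sum 26. This subarray runs from index 0 to index 2.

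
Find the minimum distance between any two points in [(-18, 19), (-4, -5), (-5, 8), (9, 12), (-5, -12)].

Computing all pairwise distances among 5 points:

d((-18, 19), (-4, -5)) = 27.7849
d((-18, 19), (-5, 8)) = 17.0294
d((-18, 19), (9, 12)) = 27.8927
d((-18, 19), (-5, -12)) = 33.6155
d((-4, -5), (-5, 8)) = 13.0384
d((-4, -5), (9, 12)) = 21.4009
d((-4, -5), (-5, -12)) = 7.0711 <-- minimum
d((-5, 8), (9, 12)) = 14.5602
d((-5, 8), (-5, -12)) = 20.0
d((9, 12), (-5, -12)) = 27.7849

Closest pair: (-4, -5) and (-5, -12) with distance 7.0711

The closest pair is (-4, -5) and (-5, -12) with Euclidean distance 7.0711. For 5 points, brute-force pairwise comparison is shown above. For large n, the divide-and-conquer algorithm (sort by x, recurse on halves, check the dividing strip) achieves O(n log n).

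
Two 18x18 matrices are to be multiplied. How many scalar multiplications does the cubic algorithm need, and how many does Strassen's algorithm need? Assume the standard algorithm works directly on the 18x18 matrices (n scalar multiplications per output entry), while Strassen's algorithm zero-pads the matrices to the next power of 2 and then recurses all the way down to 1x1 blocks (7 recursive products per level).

Matrix multiplication for 18x18 matrices:

Strassen's algorithm requires power-of-2 dimensions. Pad 18x18 to 32x32 (next power of 2).

Standard algorithm: 18^3 = 5832 multiplications
Strassen's algorithm: 7^(log2(32)) = 7^5 = 16807 multiplications
Difference: 5832 - 16807 = -10975 (Strassen uses MORE here due to padding overhead — for small or just-over-power-of-2 n, padding can outweigh the per-level savings)

Standard: 5832 multiplications (18^3). Strassen: 16807 multiplications (7^5, after padding to 32x32). Strassen reduces 8 recursive multiplications to 7 at each level.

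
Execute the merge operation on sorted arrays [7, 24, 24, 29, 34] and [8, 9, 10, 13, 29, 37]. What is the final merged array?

Merging process:

Compare 7 vs 8: take 7 from left. Merged: [7]
Compare 24 vs 8: take 8 from right. Merged: [7, 8]
Compare 24 vs 9: take 9 from right. Merged: [7, 8, 9]
Compare 24 vs 10: take 10 from right. Merged: [7, 8, 9, 10]
Compare 24 vs 13: take 13 from right. Merged: [7, 8, 9, 10, 13]
Compare 24 vs 29: take 24 from left. Merged: [7, 8, 9, 10, 13, 24]
Compare 24 vs 29: take 24 from left. Merged: [7, 8, 9, 10, 13, 24, 24]
Compare 29 vs 29: take 29 from left. Merged: [7, 8, 9, 10, 13, 24, 24, 29]
Compare 34 vs 29: take 29 from right. Merged: [7, 8, 9, 10, 13, 24, 24, 29, 29]
Compare 34 vs 37: take 34 from left. Merged: [7, 8, 9, 10, 13, 24, 24, 29, 29, 34]
Append remaining from right: [37]. Merged: [7, 8, 9, 10, 13, 24, 24, 29, 29, 34, 37]

Final merged array: [7, 8, 9, 10, 13, 24, 24, 29, 29, 34, 37]
Total comparisons: 10

The merged array is [7, 8, 9, 10, 13, 24, 24, 29, 29, 34, 37], requiring 10 comparisons. The merge step runs in O(n) time where n is the total number of elements.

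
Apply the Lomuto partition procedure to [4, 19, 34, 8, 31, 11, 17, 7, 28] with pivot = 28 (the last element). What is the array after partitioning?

Lomuto partition with pivot = 28:

Initial array: [4, 19, 34, 8, 31, 11, 17, 7, 28]

arr[0]=4 <= 28: swap with position 0, array becomes [4, 19, 34, 8, 31, 11, 17, 7, 28]
arr[1]=19 <= 28: swap with position 1, array becomes [4, 19, 34, 8, 31, 11, 17, 7, 28]
arr[2]=34 > 28: no swap
arr[3]=8 <= 28: swap with position 2, array becomes [4, 19, 8, 34, 31, 11, 17, 7, 28]
arr[4]=31 > 28: no swap
arr[5]=11 <= 28: swap with position 3, array becomes [4, 19, 8, 11, 31, 34, 17, 7, 28]
arr[6]=17 <= 28: swap with position 4, array becomes [4, 19, 8, 11, 17, 34, 31, 7, 28]
arr[7]=7 <= 28: swap with position 5, array becomes [4, 19, 8, 11, 17, 7, 31, 34, 28]

Place pivot at position 6: [4, 19, 8, 11, 17, 7, 28, 34, 31]
Pivot position: 6

After partitioning with pivot 28, the array becomes [4, 19, 8, 11, 17, 7, 28, 34, 31]. The pivot is placed at index 6. All elements to the left of the pivot are <= 28, and all elements to the right are > 28.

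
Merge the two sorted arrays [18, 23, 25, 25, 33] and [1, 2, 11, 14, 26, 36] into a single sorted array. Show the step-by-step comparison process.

Merging process:

Compare 18 vs 1: take 1 from right. Merged: [1]
Compare 18 vs 2: take 2 from right. Merged: [1, 2]
Compare 18 vs 11: take 11 from right. Merged: [1, 2, 11]
Compare 18 vs 14: take 14 from right. Merged: [1, 2, 11, 14]
Compare 18 vs 26: take 18 from left. Merged: [1, 2, 11, 14, 18]
Compare 23 vs 26: take 23 from left. Merged: [1, 2, 11, 14, 18, 23]
Compare 25 vs 26: take 25 from left. Merged: [1, 2, 11, 14, 18, 23, 25]
Compare 25 vs 26: take 25 from left. Merged: [1, 2, 11, 14, 18, 23, 25, 25]
Compare 33 vs 26: take 26 from right. Merged: [1, 2, 11, 14, 18, 23, 25, 25, 26]
Compare 33 vs 36: take 33 from left. Merged: [1, 2, 11, 14, 18, 23, 25, 25, 26, 33]
Append remaining from right: [36]. Merged: [1, 2, 11, 14, 18, 23, 25, 25, 26, 33, 36]

Final merged array: [1, 2, 11, 14, 18, 23, 25, 25, 26, 33, 36]
Total comparisons: 10

The merged array is [1, 2, 11, 14, 18, 23, 25, 25, 26, 33, 36], requiring 10 comparisons. The merge step runs in O(n) time where n is the total number of elements.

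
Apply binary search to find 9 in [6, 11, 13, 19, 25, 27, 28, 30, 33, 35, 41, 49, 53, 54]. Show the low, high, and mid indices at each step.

Binary search for 9 in [6, 11, 13, 19, 25, 27, 28, 30, 33, 35, 41, 49, 53, 54]:

lo=0, hi=13, mid=6, arr[mid]=28 -> 28 > 9, search left half
lo=0, hi=5, mid=2, arr[mid]=13 -> 13 > 9, search left half
lo=0, hi=1, mid=0, arr[mid]=6 -> 6 < 9, search right half
lo=1, hi=1, mid=1, arr[mid]=11 -> 11 > 9, search left half
lo=1 > hi=0, target 9 not found

Binary search determines that 9 is not in the array after 4 comparisons. The search space was exhausted without finding the target.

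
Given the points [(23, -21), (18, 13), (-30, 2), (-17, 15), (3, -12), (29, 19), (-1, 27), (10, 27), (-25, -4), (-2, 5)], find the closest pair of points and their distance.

Computing all pairwise distances among 10 points:

d((23, -21), (18, 13)) = 34.3657
d((23, -21), (-30, 2)) = 57.7754
d((23, -21), (-17, 15)) = 53.8145
d((23, -21), (3, -12)) = 21.9317
d((23, -21), (29, 19)) = 40.4475
d((23, -21), (-1, 27)) = 53.6656
d((23, -21), (10, 27)) = 49.7293
d((23, -21), (-25, -4)) = 50.9215
d((23, -21), (-2, 5)) = 36.0694
d((18, 13), (-30, 2)) = 49.2443
d((18, 13), (-17, 15)) = 35.0571
d((18, 13), (3, -12)) = 29.1548
d((18, 13), (29, 19)) = 12.53
d((18, 13), (-1, 27)) = 23.6008
d((18, 13), (10, 27)) = 16.1245
d((18, 13), (-25, -4)) = 46.2385
d((18, 13), (-2, 5)) = 21.5407
d((-30, 2), (-17, 15)) = 18.3848
d((-30, 2), (3, -12)) = 35.8469
d((-30, 2), (29, 19)) = 61.4003
d((-30, 2), (-1, 27)) = 38.2884
d((-30, 2), (10, 27)) = 47.1699
d((-30, 2), (-25, -4)) = 7.8102 <-- minimum
d((-30, 2), (-2, 5)) = 28.1603
d((-17, 15), (3, -12)) = 33.6006
d((-17, 15), (29, 19)) = 46.1736
d((-17, 15), (-1, 27)) = 20.0
d((-17, 15), (10, 27)) = 29.5466
d((-17, 15), (-25, -4)) = 20.6155
d((-17, 15), (-2, 5)) = 18.0278
d((3, -12), (29, 19)) = 40.4599
d((3, -12), (-1, 27)) = 39.2046
d((3, -12), (10, 27)) = 39.6232
d((3, -12), (-25, -4)) = 29.1204
d((3, -12), (-2, 5)) = 17.72
d((29, 19), (-1, 27)) = 31.0483
d((29, 19), (10, 27)) = 20.6155
d((29, 19), (-25, -4)) = 58.6941
d((29, 19), (-2, 5)) = 34.0147
d((-1, 27), (10, 27)) = 11.0
d((-1, 27), (-25, -4)) = 39.2046
d((-1, 27), (-2, 5)) = 22.0227
d((10, 27), (-25, -4)) = 46.7547
d((10, 27), (-2, 5)) = 25.0599
d((-25, -4), (-2, 5)) = 24.6982

Closest pair: (-30, 2) and (-25, -4) with distance 7.8102

The closest pair is (-30, 2) and (-25, -4) with Euclidean distance 7.8102. For 10 points, brute-force pairwise comparison is shown above. For large n, the divide-and-conquer algorithm (sort by x, recurse on halves, check the dividing strip) achieves O(n log n).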